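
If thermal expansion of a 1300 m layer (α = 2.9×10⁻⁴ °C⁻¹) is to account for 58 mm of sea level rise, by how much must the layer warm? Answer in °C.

ΔT = Δh/(αH) = 0.058 / (2.9×10⁻⁴ × 1300) ≈ 0.1538 °C

ΔT ≈ 0.154 °C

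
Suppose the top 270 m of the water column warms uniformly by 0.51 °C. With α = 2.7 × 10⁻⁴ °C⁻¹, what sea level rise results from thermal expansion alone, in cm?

Δh = αΔT·H = 2.7×10⁻⁴ × 0.51 × 270 = 0.037179 m

3.72 cm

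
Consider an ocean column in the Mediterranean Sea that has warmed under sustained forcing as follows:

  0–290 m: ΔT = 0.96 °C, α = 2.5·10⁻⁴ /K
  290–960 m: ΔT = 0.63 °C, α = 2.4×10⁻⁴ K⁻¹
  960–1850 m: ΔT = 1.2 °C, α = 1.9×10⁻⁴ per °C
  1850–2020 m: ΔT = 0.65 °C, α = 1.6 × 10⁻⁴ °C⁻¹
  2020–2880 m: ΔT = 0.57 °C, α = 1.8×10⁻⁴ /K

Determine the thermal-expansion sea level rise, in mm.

Δh = 480 mm

0–290 m: 2.5×10⁻⁴ × 0.96 × 290 = 0.06960 m
2.4×10⁻⁴ × 0.63 × 670 = 0.101304 m
960–1850 m: 1.9×10⁻⁴ × 890 × 1.2 = 0.20292 m
170 × 1.6×10⁻⁴ × 0.65 = 0.01768 m
2020–2880 m: 1.8×10⁻⁴ × 860 × 0.57 = 0.088236 m
Δh = 0.06960 + 0.101304 + 0.20292 + 0.01768 + 0.088236 = 0.47974 m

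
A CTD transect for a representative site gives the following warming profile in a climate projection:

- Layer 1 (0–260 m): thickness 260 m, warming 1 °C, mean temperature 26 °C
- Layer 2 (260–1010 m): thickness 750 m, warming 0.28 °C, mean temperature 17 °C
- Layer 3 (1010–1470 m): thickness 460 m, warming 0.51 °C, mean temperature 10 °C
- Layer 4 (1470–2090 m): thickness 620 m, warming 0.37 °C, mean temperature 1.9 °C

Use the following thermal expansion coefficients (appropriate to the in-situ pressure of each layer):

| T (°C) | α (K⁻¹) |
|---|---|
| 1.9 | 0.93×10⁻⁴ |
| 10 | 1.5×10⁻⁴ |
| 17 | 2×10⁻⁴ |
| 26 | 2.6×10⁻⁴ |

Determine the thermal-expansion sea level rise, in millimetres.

about 166 mm

Layer 1 at 26 °C → α = 2.6×10⁻⁴ K⁻¹
Layer 2 at 17 °C → α = 2×10⁻⁴ K⁻¹
Layer 3 at 10 °C → α = 1.5×10⁻⁴ K⁻¹
Layer 4 at 1.9 °C → α = 0.93×10⁻⁴ K⁻¹
Layer 1: 1 × 260 × 2.6×10⁻⁴ = 0.06760 m
750 × 2×10⁻⁴ × 0.28 = 0.04200 m
460 × 1.5×10⁻⁴ × 0.51 = 0.03519 m
Layer 4: 0.93×10⁻⁴ × 620 × 0.37 = 0.0213342 m
Δh = 0.06760 + 0.04200 + 0.03519 + 0.0213342 = 0.1661242 m ≈ 166 mm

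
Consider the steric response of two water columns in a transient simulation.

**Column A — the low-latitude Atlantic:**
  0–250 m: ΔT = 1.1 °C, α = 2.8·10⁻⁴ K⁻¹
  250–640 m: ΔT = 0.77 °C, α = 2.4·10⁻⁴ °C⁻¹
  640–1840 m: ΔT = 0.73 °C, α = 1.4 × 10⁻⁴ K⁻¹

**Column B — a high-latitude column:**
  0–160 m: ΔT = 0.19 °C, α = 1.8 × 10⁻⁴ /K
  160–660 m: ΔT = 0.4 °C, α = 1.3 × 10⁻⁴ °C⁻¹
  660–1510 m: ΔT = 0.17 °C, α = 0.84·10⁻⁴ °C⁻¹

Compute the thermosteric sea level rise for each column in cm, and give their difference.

A: 27.2 cm; B: 4.36 cm; difference 22.8 cm

A 250 × 1.1 × 2.8×10⁻⁴ = 0.07700 m
A 250–640 m: 390 × 2.4×10⁻⁴ × 0.77 = 0.072072 m
A 640–1840 m: 1.4×10⁻⁴ × 1200 × 0.73 = 0.12264 m
A total: 0.271712 m
B Layer 1: 1.8×10⁻⁴ × 160 × 0.19 = 0.005472 m
B 500 × 1.3×10⁻⁴ × 0.4 = 0.02600 m
B 0.17 × 0.84×10⁻⁴ × 850 = 0.012138 m
B total: 0.04361 m
Difference: 0.271712 − 0.04361 = 0.228102 m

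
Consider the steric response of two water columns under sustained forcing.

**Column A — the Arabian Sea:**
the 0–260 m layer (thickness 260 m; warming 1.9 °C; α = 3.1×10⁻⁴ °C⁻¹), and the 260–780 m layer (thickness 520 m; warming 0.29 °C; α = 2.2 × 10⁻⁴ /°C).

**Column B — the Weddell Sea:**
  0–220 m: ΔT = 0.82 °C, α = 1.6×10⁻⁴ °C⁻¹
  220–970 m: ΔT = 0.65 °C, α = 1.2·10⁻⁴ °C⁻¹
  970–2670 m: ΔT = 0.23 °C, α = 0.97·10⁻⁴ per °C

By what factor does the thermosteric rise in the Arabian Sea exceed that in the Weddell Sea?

a factor of 1.5

A 1.9 × 260 × 3.1×10⁻⁴ = 0.15314 m
A Layer 2: 2.2×10⁻⁴ × 520 × 0.29 = 0.033176 m
A total: 0.186316 m
B 0.82 × 1.6×10⁻⁴ × 220 = 0.028864 m
B Layer 2: 1.2×10⁻⁴ × 0.65 × 750 = 0.05850 m
B 0.97×10⁻⁴ × 1700 × 0.23 = 0.037927 m
B total: 0.125291 m
Ratio: 0.186316 / 0.125291 ≈ 1.487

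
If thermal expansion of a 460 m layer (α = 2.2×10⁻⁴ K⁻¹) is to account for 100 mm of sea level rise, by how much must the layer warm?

ΔT ≈ 0.988 °C

ΔT = Δh/(αH) = 0.1 / (2.2×10⁻⁴ × 460) ≈ 0.9881 °C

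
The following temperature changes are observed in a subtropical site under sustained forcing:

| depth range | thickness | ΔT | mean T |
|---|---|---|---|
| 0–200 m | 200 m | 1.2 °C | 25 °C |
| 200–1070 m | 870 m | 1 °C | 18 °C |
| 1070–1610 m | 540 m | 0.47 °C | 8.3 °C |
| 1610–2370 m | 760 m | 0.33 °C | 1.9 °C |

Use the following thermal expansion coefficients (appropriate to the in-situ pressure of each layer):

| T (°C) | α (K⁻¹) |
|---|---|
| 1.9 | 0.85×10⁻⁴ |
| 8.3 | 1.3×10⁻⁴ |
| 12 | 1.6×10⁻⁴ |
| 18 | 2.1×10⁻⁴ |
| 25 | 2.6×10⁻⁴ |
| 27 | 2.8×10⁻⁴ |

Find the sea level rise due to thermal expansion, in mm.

Layer 1 at 25 °C → α = 2.6×10⁻⁴ K⁻¹
Layer 2 at 18 °C → α = 2.1×10⁻⁴ K⁻¹
Layer 3 at 8.3 °C → α = 1.3×10⁻⁴ K⁻¹
Layer 4 at 1.9 °C → α = 0.85×10⁻⁴ K⁻¹
2.6×10⁻⁴ × 200 × 1.2 = 0.06240 m
200–1070 m: 2.1×10⁻⁴ × 1 × 870 = 0.18270 m
1.3×10⁻⁴ × 0.47 × 540 = 0.032994 m
Layer 4: 760 × 0.85×10⁻⁴ × 0.33 = 0.021318 m
Δh = 0.06240 + 0.18270 + 0.032994 + 0.021318 = 0.299412 m

Δh ≈ 299 mm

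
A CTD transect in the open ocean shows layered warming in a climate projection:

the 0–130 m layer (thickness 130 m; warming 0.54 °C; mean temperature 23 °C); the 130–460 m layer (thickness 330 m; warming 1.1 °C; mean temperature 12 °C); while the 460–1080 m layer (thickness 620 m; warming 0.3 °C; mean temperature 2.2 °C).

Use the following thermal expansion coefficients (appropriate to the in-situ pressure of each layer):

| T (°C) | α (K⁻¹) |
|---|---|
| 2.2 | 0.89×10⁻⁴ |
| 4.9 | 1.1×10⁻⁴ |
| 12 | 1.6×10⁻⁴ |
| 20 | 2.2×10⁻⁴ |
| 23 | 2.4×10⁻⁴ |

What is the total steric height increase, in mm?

Layer 1 at 23 °C → α = 2.4×10⁻⁴ K⁻¹
Layer 2 at 12 °C → α = 1.6×10⁻⁴ K⁻¹
Layer 3 at 2.2 °C → α = 0.89×10⁻⁴ K⁻¹
2.4×10⁻⁴ × 130 × 0.54 = 0.016848 m
1.6×10⁻⁴ × 1.1 × 330 = 0.05808 m
460–1080 m: 0.89×10⁻⁴ × 620 × 0.3 = 0.016554 m
Δh = 0.016848 + 0.05808 + 0.016554 = 0.091482 m ≈ 91 mm

Δh ≈ 91 mm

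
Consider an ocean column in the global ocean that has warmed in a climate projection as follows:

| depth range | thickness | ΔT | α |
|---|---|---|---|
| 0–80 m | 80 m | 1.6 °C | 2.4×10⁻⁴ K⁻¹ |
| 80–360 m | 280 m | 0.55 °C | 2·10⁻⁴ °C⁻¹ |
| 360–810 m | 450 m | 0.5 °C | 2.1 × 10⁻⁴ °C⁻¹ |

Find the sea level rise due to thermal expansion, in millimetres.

1.6 × 80 × 2.4×10⁻⁴ = 0.03072 m
80–360 m: 280 × 0.55 × 2×10⁻⁴ = 0.03080 m
360–810 m: 0.5 × 450 × 2.1×10⁻⁴ = 0.04725 m
Δh = 0.03072 + 0.03080 + 0.04725 = 0.10877 m ≈ 110 mm

110 mm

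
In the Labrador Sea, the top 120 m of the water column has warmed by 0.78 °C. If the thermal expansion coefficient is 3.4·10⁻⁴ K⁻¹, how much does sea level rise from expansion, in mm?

Δh = αΔT·H = 3.4×10⁻⁴ × 0.78 × 120 = 0.031824 m

32 mm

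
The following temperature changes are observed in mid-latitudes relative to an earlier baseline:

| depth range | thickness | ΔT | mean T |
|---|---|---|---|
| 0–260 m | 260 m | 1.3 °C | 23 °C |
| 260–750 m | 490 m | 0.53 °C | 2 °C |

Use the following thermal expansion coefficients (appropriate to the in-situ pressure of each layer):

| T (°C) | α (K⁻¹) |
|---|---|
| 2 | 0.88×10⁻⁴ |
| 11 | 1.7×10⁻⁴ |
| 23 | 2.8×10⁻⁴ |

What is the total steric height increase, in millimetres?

Δh = 117 mm

Layer 1 at 23 °C → α = 2.8×10⁻⁴ K⁻¹
Layer 2 at 2 °C → α = 0.88×10⁻⁴ K⁻¹
1.3 × 260 × 2.8×10⁻⁴ = 0.09464 m
260–750 m: 0.53 × 490 × 0.88×10⁻⁴ = 0.0228536 m
Δh = 0.09464 + 0.0228536 = 0.1174936 m ≈ 117 mm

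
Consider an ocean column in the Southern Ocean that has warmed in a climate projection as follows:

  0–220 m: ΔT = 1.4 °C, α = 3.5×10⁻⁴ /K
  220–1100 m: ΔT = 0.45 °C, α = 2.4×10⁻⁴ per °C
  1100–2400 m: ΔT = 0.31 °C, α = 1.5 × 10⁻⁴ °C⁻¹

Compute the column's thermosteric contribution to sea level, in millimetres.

about 260 mm

220 × 3.5×10⁻⁴ × 1.4 = 0.10780 m
2.4×10⁻⁴ × 880 × 0.45 = 0.09504 m
1300 × 1.5×10⁻⁴ × 0.31 = 0.06045 m
Δh = 0.10780 + 0.09504 + 0.06045 = 0.26329 m ≈ 260 mm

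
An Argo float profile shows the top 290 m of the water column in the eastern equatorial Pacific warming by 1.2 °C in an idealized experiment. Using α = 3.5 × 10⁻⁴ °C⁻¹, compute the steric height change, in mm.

about 120 mm

Δh = αΔT·H = 3.5×10⁻⁴ × 1.2 × 290 = 0.12180 m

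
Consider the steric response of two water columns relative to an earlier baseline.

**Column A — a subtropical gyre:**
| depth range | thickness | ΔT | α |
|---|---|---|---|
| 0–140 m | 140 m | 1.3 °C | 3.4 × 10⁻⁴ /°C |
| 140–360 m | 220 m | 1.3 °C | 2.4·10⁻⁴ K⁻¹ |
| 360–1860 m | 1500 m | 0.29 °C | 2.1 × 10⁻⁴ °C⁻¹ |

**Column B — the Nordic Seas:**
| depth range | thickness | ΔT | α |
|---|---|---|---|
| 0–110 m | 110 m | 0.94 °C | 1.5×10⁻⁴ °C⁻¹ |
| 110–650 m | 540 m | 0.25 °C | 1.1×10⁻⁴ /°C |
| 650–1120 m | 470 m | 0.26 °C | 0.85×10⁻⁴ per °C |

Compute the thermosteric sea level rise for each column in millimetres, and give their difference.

A: 220 mm; B: 41 mm; difference 180 mm

A 0–140 m: 140 × 1.3 × 3.4×10⁻⁴ = 0.06188 m
A Layer 2: 220 × 1.3 × 2.4×10⁻⁴ = 0.06864 m
A 360–1860 m: 2.1×10⁻⁴ × 1500 × 0.29 = 0.09135 m
A total: 0.22187 m
B 1.5×10⁻⁴ × 0.94 × 110 = 0.01551 m
B 1.1×10⁻⁴ × 540 × 0.25 = 0.01485 m
B 650–1120 m: 0.85×10⁻⁴ × 0.26 × 470 = 0.010387 m
B total: 0.040747 m
Difference: 0.22187 − 0.040747 = 0.181123 m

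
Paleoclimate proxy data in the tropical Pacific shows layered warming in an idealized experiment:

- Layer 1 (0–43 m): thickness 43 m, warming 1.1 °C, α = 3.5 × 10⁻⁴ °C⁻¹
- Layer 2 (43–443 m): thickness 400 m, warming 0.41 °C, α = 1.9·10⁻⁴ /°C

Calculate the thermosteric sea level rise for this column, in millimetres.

about 47.7 mm

Layer 1: 1.1 × 3.5×10⁻⁴ × 43 = 0.016555 m
43–443 m: 0.41 × 400 × 1.9×10⁻⁴ = 0.03116 m
Δh = 0.016555 + 0.03116 = 0.047715 m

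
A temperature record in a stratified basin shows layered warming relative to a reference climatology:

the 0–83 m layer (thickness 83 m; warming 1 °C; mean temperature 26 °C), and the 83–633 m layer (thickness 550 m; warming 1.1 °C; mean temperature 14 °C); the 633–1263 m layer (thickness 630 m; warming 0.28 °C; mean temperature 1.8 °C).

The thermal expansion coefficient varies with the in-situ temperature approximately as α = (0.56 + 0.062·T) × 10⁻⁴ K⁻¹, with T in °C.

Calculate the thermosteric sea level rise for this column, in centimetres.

Δh = 12 cm

Layer 1: α = (0.56 + 0.062×26)×10⁻⁴ = 2.172×10⁻⁴ K⁻¹
Layer 2: α = (0.56 + 0.062×14)×10⁻⁴ = 1.428×10⁻⁴ K⁻¹
Layer 3: α = (0.56 + 0.062×1.8)×10⁻⁴ = 0.6716×10⁻⁴ K⁻¹
Layer 1: 1 × 2.172×10⁻⁴ × 83 = 0.0180276 m
83–633 m: 1.1 × 1.428×10⁻⁴ × 550 = 0.086394 m
630 × 0.6716×10⁻⁴ × 0.28 = 0.011847024 m
Δh = 0.0180276 + 0.086394 + 0.011847024 = 0.116268624 m ≈ 12 cm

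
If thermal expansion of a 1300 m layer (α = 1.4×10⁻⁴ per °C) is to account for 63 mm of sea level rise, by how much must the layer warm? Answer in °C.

about 0.35 °C

ΔT = Δh/(αH) = 0.063 / (1.4×10⁻⁴ × 1300) ≈ 0.3462 °C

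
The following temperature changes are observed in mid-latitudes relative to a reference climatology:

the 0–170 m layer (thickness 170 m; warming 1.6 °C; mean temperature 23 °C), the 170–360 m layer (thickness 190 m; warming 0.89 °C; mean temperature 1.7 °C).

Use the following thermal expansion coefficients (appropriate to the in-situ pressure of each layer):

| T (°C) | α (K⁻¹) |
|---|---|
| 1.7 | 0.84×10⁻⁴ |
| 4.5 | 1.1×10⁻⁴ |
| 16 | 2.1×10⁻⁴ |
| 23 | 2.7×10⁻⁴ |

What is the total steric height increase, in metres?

Layer 1 at 23 °C → α = 2.7×10⁻⁴ K⁻¹
Layer 2 at 1.7 °C → α = 0.84×10⁻⁴ K⁻¹
0–170 m: 170 × 2.7×10⁻⁴ × 1.6 = 0.07344 m
0.89 × 0.84×10⁻⁴ × 190 = 0.0142044 m
Δh = 0.07344 + 0.0142044 = 0.0876444 m

Δh = 0.0876 m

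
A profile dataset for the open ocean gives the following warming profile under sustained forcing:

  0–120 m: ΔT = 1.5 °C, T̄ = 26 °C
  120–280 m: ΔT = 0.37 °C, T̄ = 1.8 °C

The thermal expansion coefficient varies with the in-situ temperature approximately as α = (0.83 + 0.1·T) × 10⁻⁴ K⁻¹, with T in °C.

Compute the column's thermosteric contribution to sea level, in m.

Layer 1: α = (0.83 + 0.1×26)×10⁻⁴ = 3.43×10⁻⁴ K⁻¹
Layer 2: α = (0.83 + 0.1×1.8)×10⁻⁴ = 1.01×10⁻⁴ K⁻¹
0–120 m: 3.43×10⁻⁴ × 1.5 × 120 = 0.06174 m
0.37 × 1.01×10⁻⁴ × 160 = 0.0059792 m
Δh = 0.06174 + 0.0059792 = 0.0677192 m

about 0.0677 m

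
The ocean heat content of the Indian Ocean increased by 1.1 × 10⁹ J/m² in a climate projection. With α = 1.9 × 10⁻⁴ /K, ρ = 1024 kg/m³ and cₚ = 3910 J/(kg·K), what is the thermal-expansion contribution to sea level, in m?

Δh = αQ/(ρcₚ) = 1.9×10⁻⁴ × 1.1×10⁹ / (1024 × 3910) ≈ 0.05220 m

about 0.0522 m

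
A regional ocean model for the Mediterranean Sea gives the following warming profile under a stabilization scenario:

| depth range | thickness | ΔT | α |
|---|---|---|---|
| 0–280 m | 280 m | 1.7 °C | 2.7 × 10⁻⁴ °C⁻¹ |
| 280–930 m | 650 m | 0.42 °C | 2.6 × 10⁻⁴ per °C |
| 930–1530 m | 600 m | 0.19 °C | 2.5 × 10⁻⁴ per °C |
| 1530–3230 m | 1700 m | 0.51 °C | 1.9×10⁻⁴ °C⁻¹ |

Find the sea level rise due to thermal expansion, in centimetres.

Layer 1: 2.7×10⁻⁴ × 1.7 × 280 = 0.12852 m
Layer 2: 2.6×10⁻⁴ × 650 × 0.42 = 0.07098 m
930–1530 m: 2.5×10⁻⁴ × 0.19 × 600 = 0.02850 m
1530–3230 m: 0.51 × 1.9×10⁻⁴ × 1700 = 0.16473 m
Δh = 0.12852 + 0.07098 + 0.02850 + 0.16473 = 0.39273 m ≈ 39.3 cm

Δh ≈ 39.3 cm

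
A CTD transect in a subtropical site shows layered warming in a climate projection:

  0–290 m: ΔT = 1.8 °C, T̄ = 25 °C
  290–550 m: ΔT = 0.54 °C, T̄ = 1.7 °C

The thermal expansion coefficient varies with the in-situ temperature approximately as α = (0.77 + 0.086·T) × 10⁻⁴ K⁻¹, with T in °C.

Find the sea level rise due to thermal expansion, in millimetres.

about 170 mm

Layer 1: α = (0.77 + 0.086×25)×10⁻⁴ = 2.92×10⁻⁴ K⁻¹
Layer 2: α = (0.77 + 0.086×1.7)×10⁻⁴ = 0.9162×10⁻⁴ K⁻¹
0–290 m: 290 × 2.92×10⁻⁴ × 1.8 = 0.152424 m
290–550 m: 0.9162×10⁻⁴ × 260 × 0.54 = 0.012863448 m
Δh = 0.152424 + 0.012863448 = 0.165287448 m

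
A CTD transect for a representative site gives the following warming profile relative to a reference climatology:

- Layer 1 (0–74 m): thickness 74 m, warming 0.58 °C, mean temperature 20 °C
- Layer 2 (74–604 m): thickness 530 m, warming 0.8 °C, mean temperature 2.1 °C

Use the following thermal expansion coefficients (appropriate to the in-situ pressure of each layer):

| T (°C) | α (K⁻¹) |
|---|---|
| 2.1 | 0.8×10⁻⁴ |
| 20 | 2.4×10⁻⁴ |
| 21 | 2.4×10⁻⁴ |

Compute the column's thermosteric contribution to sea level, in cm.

Δh ≈ 4.42 cm

Layer 1 at 20 °C → α = 2.4×10⁻⁴ K⁻¹
Layer 2 at 2.1 °C → α = 0.8×10⁻⁴ K⁻¹
0–74 m: 0.58 × 74 × 2.4×10⁻⁴ = 0.0103008 m
74–604 m: 530 × 0.8 × 0.8×10⁻⁴ = 0.03392 m
Δh = 0.0103008 + 0.03392 = 0.0442208 m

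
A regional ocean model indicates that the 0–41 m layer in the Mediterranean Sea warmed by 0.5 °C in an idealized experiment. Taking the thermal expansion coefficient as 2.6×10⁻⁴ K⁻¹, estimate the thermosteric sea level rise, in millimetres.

5.33 mm of thermosteric rise

Δh = αΔT·H = 2.6×10⁻⁴ × 0.5 × 41 = 0.00533 m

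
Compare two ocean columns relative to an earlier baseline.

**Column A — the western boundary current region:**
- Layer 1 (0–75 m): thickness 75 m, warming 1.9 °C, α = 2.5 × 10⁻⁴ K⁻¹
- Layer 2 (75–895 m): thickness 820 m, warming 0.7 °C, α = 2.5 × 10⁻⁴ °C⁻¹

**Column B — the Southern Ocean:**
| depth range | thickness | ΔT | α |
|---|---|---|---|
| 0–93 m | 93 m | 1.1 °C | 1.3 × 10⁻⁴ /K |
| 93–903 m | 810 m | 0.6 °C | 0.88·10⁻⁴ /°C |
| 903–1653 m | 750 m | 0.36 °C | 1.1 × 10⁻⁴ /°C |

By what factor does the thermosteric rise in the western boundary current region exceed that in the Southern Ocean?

A 0–75 m: 75 × 1.9 × 2.5×10⁻⁴ = 0.035625 m
A Layer 2: 0.7 × 2.5×10⁻⁴ × 820 = 0.14350 m
A total: 0.179125 m
B 1.1 × 1.3×10⁻⁴ × 93 = 0.013299 m
B Layer 2: 810 × 0.6 × 0.88×10⁻⁴ = 0.042768 m
B 750 × 1.1×10⁻⁴ × 0.36 = 0.02970 m
B total: 0.085767 m
Ratio: 0.179125 / 0.085767 ≈ 2.089

≈ 2.09×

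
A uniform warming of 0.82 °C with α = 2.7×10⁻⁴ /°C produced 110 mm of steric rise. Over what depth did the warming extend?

H = Δh/(αΔT) = 0.11 / (2.7×10⁻⁴ × 0.82) ≈ 496.8 m

about 497 m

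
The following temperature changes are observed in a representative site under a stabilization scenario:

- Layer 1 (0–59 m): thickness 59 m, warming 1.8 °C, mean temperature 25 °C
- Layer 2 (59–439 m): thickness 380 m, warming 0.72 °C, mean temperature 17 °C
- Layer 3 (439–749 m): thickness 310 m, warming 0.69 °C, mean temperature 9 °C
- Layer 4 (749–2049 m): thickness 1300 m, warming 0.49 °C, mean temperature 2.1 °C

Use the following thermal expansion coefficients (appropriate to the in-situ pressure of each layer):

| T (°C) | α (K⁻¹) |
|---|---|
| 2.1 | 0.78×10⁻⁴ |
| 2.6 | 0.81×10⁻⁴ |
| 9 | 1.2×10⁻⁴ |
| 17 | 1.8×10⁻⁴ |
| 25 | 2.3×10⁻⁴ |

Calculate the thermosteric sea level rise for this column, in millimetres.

Δh ≈ 149 mm

Layer 1 at 25 °C → α = 2.3×10⁻⁴ K⁻¹
Layer 2 at 17 °C → α = 1.8×10⁻⁴ K⁻¹
Layer 3 at 9 °C → α = 1.2×10⁻⁴ K⁻¹
Layer 4 at 2.1 °C → α = 0.78×10⁻⁴ K⁻¹
59 × 1.8 × 2.3×10⁻⁴ = 0.024426 m
1.8×10⁻⁴ × 0.72 × 380 = 0.049248 m
439–749 m: 1.2×10⁻⁴ × 0.69 × 310 = 0.025668 m
1300 × 0.49 × 0.78×10⁻⁴ = 0.049686 m
Δh = 0.024426 + 0.049248 + 0.025668 + 0.049686 = 0.149028 m ≈ 149 mm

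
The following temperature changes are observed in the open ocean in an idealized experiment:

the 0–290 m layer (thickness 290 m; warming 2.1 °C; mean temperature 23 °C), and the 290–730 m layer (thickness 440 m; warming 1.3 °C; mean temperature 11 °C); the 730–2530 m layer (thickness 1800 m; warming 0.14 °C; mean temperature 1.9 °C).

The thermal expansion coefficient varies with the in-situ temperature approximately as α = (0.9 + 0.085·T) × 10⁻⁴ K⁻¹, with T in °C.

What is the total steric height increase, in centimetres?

31 cm of thermosteric rise

Layer 1: α = (0.9 + 0.085×23)×10⁻⁴ = 2.855×10⁻⁴ K⁻¹
Layer 2: α = (0.9 + 0.085×11)×10⁻⁴ = 1.835×10⁻⁴ K⁻¹
Layer 3: α = (0.9 + 0.085×1.9)×10⁻⁴ = 1.0615×10⁻⁴ K⁻¹
290 × 2.1 × 2.855×10⁻⁴ = 0.1738695 m
1.835×10⁻⁴ × 1.3 × 440 = 0.104962 m
1800 × 1.0615×10⁻⁴ × 0.14 = 0.0267498 m
Δh = 0.1738695 + 0.104962 + 0.0267498 = 0.3055813 m ≈ 31 cm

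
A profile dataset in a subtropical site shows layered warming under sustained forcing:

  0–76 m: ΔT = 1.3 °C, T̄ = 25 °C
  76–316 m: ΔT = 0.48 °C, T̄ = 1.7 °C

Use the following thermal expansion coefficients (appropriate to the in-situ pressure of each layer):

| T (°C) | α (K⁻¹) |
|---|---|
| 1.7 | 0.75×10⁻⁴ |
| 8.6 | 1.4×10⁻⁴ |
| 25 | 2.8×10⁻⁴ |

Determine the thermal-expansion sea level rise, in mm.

36 mm of thermosteric rise

Layer 1 at 25 °C → α = 2.8×10⁻⁴ K⁻¹
Layer 2 at 1.7 °C → α = 0.75×10⁻⁴ K⁻¹
Layer 1: 76 × 1.3 × 2.8×10⁻⁴ = 0.027664 m
Layer 2: 0.48 × 0.75×10⁻⁴ × 240 = 0.00864 m
Δh = 0.027664 + 0.00864 = 0.036304 m ≈ 36 mm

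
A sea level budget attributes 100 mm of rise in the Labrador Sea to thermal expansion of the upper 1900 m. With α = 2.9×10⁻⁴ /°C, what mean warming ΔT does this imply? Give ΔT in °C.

about 0.18 °C

ΔT = Δh/(αH) = 0.1 / (2.9×10⁻⁴ × 1900) ≈ 0.1815 °C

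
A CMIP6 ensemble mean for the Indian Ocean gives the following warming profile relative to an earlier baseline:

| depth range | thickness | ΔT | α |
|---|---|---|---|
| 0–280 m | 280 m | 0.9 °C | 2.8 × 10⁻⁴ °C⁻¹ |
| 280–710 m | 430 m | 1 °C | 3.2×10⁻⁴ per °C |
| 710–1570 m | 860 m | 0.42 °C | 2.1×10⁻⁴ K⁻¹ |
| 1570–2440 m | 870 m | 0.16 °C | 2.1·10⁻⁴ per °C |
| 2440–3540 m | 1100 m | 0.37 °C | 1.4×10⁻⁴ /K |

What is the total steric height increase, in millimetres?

Δh = 370 mm

Layer 1: 280 × 2.8×10⁻⁴ × 0.9 = 0.07056 m
1 × 3.2×10⁻⁴ × 430 = 0.13760 m
Layer 3: 2.1×10⁻⁴ × 0.42 × 860 = 0.075852 m
1570–2440 m: 2.1×10⁻⁴ × 870 × 0.16 = 0.029232 m
2440–3540 m: 1.4×10⁻⁴ × 1100 × 0.37 = 0.05698 m
Δh = 0.07056 + 0.13760 + 0.075852 + 0.029232 + 0.05698 = 0.370224 m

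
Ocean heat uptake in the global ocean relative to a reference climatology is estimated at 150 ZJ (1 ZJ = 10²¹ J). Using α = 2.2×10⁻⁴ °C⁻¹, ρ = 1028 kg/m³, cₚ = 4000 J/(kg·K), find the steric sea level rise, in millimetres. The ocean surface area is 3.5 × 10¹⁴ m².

Per unit area: Q = 150×10²¹ / (3.5×10¹⁴) ≈ 4.286×10⁸ J/m²
Δh = αQ/(ρcₚ) = 2.2×10⁻⁴ × 4.286×10⁸ / (1028 × 4000) ≈ 0.022931 m

22.9 mm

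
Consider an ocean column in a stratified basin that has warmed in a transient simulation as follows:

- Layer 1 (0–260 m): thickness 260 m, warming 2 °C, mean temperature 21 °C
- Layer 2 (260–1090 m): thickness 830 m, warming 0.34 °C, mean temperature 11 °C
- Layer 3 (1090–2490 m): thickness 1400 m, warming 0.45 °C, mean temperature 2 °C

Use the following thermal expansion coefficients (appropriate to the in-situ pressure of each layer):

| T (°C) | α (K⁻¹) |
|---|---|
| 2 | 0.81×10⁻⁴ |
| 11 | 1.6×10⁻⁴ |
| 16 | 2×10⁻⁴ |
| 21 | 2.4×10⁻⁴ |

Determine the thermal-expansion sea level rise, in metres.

0.221 m of thermosteric rise

Layer 1 at 21 °C → α = 2.4×10⁻⁴ K⁻¹
Layer 2 at 11 °C → α = 1.6×10⁻⁴ K⁻¹
Layer 3 at 2 °C → α = 0.81×10⁻⁴ K⁻¹
2.4×10⁻⁴ × 2 × 260 = 0.12480 m
830 × 1.6×10⁻⁴ × 0.34 = 0.045152 m
Layer 3: 0.45 × 0.81×10⁻⁴ × 1400 = 0.05103 m
Δh = 0.12480 + 0.045152 + 0.05103 = 0.220982 m ≈ 0.221 m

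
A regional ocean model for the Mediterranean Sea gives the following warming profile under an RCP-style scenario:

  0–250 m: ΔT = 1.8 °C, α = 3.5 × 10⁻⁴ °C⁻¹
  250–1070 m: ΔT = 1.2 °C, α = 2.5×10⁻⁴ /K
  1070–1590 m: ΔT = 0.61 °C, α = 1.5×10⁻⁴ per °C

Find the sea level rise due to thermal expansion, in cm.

250 × 1.8 × 3.5×10⁻⁴ = 0.15750 m
Layer 2: 2.5×10⁻⁴ × 820 × 1.2 = 0.24600 m
Layer 3: 1.5×10⁻⁴ × 0.61 × 520 = 0.04758 m
Δh = 0.15750 + 0.24600 + 0.04758 = 0.45108 m

45 cm of thermosteric rise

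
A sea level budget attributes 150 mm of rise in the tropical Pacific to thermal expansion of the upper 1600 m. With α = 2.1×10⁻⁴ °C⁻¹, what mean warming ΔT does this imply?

0.446 °C

ΔT = Δh/(αH) = 0.15 / (2.1×10⁻⁴ × 1600) ≈ 0.4464 °C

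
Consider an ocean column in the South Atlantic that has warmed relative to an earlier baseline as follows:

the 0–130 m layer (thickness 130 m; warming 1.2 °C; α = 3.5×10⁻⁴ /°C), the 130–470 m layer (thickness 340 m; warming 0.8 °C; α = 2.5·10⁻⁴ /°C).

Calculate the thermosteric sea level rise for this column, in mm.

123 mm of thermosteric rise

1.2 × 130 × 3.5×10⁻⁴ = 0.05460 m
2.5×10⁻⁴ × 340 × 0.8 = 0.06800 m
Δh = 0.05460 + 0.06800 = 0.12260 m ≈ 123 mm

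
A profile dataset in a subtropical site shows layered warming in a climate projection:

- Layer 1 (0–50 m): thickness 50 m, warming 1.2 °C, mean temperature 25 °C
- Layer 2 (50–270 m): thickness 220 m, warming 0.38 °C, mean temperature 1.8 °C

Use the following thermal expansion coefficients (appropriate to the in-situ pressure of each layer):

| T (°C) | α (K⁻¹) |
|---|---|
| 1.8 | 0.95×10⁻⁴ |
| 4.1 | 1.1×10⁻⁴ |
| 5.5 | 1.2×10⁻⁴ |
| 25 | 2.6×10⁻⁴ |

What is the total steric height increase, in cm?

Layer 1 at 25 °C → α = 2.6×10⁻⁴ K⁻¹
Layer 2 at 1.8 °C → α = 0.95×10⁻⁴ K⁻¹
0–50 m: 1.2 × 2.6×10⁻⁴ × 50 = 0.01560 m
Layer 2: 0.95×10⁻⁴ × 0.38 × 220 = 0.007942 m
Δh = 0.01560 + 0.007942 = 0.023542 m

Δh = 2.35 cm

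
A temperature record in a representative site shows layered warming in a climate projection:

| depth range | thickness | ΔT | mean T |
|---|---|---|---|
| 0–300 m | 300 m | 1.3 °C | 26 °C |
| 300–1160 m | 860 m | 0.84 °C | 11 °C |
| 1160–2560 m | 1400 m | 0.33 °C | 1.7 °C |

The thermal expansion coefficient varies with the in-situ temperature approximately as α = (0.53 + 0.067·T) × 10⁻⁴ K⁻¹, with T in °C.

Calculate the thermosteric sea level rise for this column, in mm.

Δh ≈ 210 mm

Layer 1: α = (0.53 + 0.067×26)×10⁻⁴ = 2.272×10⁻⁴ K⁻¹
Layer 2: α = (0.53 + 0.067×11)×10⁻⁴ = 1.267×10⁻⁴ K⁻¹
Layer 3: α = (0.53 + 0.067×1.7)×10⁻⁴ = 0.6439×10⁻⁴ K⁻¹
0–300 m: 2.272×10⁻⁴ × 1.3 × 300 = 0.088608 m
300–1160 m: 1.267×10⁻⁴ × 860 × 0.84 = 0.09152808 m
Layer 3: 0.6439×10⁻⁴ × 1400 × 0.33 = 0.02974818 m
Δh = 0.088608 + 0.09152808 + 0.02974818 = 0.20988426 m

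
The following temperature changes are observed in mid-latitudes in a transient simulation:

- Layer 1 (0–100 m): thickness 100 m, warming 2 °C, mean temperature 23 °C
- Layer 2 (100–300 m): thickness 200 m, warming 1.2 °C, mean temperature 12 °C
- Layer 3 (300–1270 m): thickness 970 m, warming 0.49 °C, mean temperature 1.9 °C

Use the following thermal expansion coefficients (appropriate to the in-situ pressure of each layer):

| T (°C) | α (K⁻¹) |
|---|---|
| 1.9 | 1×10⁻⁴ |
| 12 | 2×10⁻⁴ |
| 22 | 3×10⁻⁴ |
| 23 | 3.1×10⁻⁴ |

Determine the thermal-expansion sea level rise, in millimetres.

Layer 1 at 23 °C → α = 3.1×10⁻⁴ K⁻¹
Layer 2 at 12 °C → α = 2×10⁻⁴ K⁻¹
Layer 3 at 1.9 °C → α = 1×10⁻⁴ K⁻¹
Layer 1: 3.1×10⁻⁴ × 100 × 2 = 0.06200 m
100–300 m: 200 × 2×10⁻⁴ × 1.2 = 0.04800 m
970 × 1×10⁻⁴ × 0.49 = 0.04753 m
Δh = 0.06200 + 0.04800 + 0.04753 = 0.15753 m

Δh = 160 mm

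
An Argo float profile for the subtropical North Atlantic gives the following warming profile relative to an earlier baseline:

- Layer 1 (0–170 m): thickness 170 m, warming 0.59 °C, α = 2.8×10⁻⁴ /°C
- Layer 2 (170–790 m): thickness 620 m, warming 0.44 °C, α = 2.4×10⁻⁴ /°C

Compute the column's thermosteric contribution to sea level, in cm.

0–170 m: 170 × 2.8×10⁻⁴ × 0.59 = 0.028084 m
620 × 2.4×10⁻⁴ × 0.44 = 0.065472 m
Δh = 0.028084 + 0.065472 = 0.093556 m ≈ 9.36 cm

about 9.36 cm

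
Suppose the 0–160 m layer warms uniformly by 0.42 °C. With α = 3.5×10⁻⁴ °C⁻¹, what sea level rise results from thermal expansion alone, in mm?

Δh ≈ 23.5 mm

Δh = αΔT·H = 3.5×10⁻⁴ × 0.42 × 160 = 0.02352 m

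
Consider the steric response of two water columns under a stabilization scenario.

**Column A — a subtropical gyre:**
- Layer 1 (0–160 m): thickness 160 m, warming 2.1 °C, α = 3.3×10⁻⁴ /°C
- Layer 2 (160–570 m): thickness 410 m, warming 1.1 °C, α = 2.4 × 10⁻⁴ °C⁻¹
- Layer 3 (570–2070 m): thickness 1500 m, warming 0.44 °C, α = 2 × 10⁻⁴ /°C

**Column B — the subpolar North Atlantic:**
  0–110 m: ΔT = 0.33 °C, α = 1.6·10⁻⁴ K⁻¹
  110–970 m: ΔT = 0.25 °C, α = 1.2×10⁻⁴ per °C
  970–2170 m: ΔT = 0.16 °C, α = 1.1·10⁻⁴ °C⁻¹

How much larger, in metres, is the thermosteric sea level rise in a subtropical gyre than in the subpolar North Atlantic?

A Layer 1: 160 × 2.1 × 3.3×10⁻⁴ = 0.11088 m
A 160–570 m: 1.1 × 2.4×10⁻⁴ × 410 = 0.10824 m
A Layer 3: 2×10⁻⁴ × 1500 × 0.44 = 0.13200 m
A total: 0.35112 m
B 0–110 m: 110 × 1.6×10⁻⁴ × 0.33 = 0.005808 m
B 0.25 × 1.2×10⁻⁴ × 860 = 0.02580 m
B 0.16 × 1.1×10⁻⁴ × 1200 = 0.02112 m
B total: 0.052728 m
Difference: 0.35112 − 0.052728 = 0.298392 m

Δh_A − Δh_B ≈ 0.30 m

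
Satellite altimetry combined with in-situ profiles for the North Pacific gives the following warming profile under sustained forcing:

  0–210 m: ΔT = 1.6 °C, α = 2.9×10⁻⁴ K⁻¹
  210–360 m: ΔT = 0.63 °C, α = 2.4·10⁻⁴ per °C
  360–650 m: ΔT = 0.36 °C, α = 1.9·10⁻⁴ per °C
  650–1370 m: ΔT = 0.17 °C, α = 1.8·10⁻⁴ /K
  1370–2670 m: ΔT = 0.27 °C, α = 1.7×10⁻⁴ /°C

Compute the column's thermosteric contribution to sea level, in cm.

Δh = 22.2 cm

0–210 m: 2.9×10⁻⁴ × 210 × 1.6 = 0.09744 m
Layer 2: 150 × 0.63 × 2.4×10⁻⁴ = 0.02268 m
360–650 m: 1.9×10⁻⁴ × 290 × 0.36 = 0.019836 m
1.8×10⁻⁴ × 720 × 0.17 = 0.022032 m
1370–2670 m: 0.27 × 1300 × 1.7×10⁻⁴ = 0.05967 m
Δh = 0.09744 + 0.02268 + 0.019836 + 0.022032 + 0.05967 = 0.221658 m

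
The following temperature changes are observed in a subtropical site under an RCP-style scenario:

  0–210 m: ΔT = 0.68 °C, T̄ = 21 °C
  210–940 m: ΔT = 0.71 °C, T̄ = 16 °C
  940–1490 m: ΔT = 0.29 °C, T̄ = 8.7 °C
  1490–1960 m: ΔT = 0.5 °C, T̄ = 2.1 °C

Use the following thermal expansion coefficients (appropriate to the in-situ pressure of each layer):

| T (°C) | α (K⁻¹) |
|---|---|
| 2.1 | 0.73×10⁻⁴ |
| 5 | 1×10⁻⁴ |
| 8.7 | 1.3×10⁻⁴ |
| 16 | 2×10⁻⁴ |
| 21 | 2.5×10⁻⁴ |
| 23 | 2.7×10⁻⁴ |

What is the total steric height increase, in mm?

Δh = 180 mm

Layer 1 at 21 °C → α = 2.5×10⁻⁴ K⁻¹
Layer 2 at 16 °C → α = 2×10⁻⁴ K⁻¹
Layer 3 at 8.7 °C → α = 1.3×10⁻⁴ K⁻¹
Layer 4 at 2.1 °C → α = 0.73×10⁻⁴ K⁻¹
0–210 m: 2.5×10⁻⁴ × 210 × 0.68 = 0.03570 m
Layer 2: 2×10⁻⁴ × 730 × 0.71 = 0.10366 m
940–1490 m: 550 × 0.29 × 1.3×10⁻⁴ = 0.020735 m
1490–1960 m: 0.73×10⁻⁴ × 470 × 0.5 = 0.017155 m
Δh = 0.03570 + 0.10366 + 0.020735 + 0.017155 = 0.17725 m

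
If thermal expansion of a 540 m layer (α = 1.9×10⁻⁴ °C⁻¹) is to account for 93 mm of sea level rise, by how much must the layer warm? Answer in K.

ΔT = Δh/(αH) = 0.093 / (1.9×10⁻⁴ × 540) ≈ 0.9064 K

about 0.906 K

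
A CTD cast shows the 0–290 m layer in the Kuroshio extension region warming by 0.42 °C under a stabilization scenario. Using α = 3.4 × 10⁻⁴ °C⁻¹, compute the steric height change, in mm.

Δh = αΔT·H = 3.4×10⁻⁴ × 0.42 × 290 = 0.041412 m

41.4 mm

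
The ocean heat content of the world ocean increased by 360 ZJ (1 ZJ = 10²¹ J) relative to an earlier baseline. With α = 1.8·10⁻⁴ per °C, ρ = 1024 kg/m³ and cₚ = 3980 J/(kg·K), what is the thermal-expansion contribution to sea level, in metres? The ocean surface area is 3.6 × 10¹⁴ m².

Per unit area: Q = 360×10²¹ / (3.6×10¹⁴) = 1×10⁹ J/m²
Δh = αQ/(ρcₚ) = 1.8×10⁻⁴ × 1×10⁹ / (1024 × 3980) ≈ 0.044166 m

0.044 m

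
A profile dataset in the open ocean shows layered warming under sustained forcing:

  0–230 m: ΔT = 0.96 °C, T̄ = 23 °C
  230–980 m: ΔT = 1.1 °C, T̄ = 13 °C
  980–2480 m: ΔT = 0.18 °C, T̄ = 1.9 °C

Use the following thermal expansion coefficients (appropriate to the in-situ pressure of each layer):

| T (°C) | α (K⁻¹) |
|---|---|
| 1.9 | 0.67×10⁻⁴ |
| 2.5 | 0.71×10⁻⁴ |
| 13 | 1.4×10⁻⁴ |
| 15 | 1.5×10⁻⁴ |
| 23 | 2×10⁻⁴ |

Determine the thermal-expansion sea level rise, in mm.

Layer 1 at 23 °C → α = 2×10⁻⁴ K⁻¹
Layer 2 at 13 °C → α = 1.4×10⁻⁴ K⁻¹
Layer 3 at 1.9 °C → α = 0.67×10⁻⁴ K⁻¹
0–230 m: 2×10⁻⁴ × 0.96 × 230 = 0.04416 m
230–980 m: 750 × 1.1 × 1.4×10⁻⁴ = 0.11550 m
0.67×10⁻⁴ × 0.18 × 1500 = 0.01809 m
Δh = 0.04416 + 0.11550 + 0.01809 = 0.17775 m ≈ 178 mm

178 mm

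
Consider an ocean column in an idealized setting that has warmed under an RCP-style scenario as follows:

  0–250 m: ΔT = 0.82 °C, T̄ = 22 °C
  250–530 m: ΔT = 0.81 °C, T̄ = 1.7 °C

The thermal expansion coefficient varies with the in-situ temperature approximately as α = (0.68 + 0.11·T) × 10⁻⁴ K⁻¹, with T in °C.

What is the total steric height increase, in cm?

Layer 1: α = (0.68 + 0.11×22)×10⁻⁴ = 3.1×10⁻⁴ K⁻¹
Layer 2: α = (0.68 + 0.11×1.7)×10⁻⁴ = 0.867×10⁻⁴ K⁻¹
0–250 m: 3.1×10⁻⁴ × 0.82 × 250 = 0.06355 m
250–530 m: 280 × 0.81 × 0.867×10⁻⁴ = 0.01966356 m
Δh = 0.06355 + 0.01966356 = 0.08321356 m

8.3 cm of thermosteric rise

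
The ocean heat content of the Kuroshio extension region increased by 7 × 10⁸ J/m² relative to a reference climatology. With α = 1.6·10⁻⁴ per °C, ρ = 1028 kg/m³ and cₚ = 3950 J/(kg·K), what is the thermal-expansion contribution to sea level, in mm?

28 mm of thermosteric rise

Δh = αQ/(ρcₚ) = 1.6×10⁻⁴ × 7×10⁸ / (1028 × 3950) ≈ 0.027582 m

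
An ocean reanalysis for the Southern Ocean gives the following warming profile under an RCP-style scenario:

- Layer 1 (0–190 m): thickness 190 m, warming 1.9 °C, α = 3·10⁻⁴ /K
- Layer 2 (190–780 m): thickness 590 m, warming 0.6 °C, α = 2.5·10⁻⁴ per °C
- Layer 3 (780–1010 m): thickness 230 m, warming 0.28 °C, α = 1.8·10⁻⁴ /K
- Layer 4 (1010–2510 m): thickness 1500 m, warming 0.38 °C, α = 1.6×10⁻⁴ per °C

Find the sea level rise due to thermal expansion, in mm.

Δh ≈ 300 mm

0–190 m: 3×10⁻⁴ × 190 × 1.9 = 0.10830 m
590 × 2.5×10⁻⁴ × 0.6 = 0.08850 m
Layer 3: 0.28 × 230 × 1.8×10⁻⁴ = 0.011592 m
1010–2510 m: 0.38 × 1500 × 1.6×10⁻⁴ = 0.09120 m
Δh = 0.10830 + 0.08850 + 0.011592 + 0.09120 = 0.299592 m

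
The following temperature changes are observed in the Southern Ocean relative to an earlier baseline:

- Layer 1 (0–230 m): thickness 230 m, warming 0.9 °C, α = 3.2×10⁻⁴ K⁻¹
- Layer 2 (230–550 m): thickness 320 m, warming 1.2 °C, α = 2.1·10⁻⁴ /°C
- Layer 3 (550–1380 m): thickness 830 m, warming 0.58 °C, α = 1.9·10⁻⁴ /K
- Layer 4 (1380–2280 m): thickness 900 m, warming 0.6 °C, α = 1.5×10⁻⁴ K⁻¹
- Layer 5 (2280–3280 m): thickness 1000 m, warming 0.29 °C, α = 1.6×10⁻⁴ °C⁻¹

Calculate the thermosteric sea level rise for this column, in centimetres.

0–230 m: 0.9 × 3.2×10⁻⁴ × 230 = 0.06624 m
Layer 2: 2.1×10⁻⁴ × 1.2 × 320 = 0.08064 m
1.9×10⁻⁴ × 0.58 × 830 = 0.091466 m
Layer 4: 1.5×10⁻⁴ × 900 × 0.6 = 0.08100 m
0.29 × 1.6×10⁻⁴ × 1000 = 0.04640 m
Δh = 0.06624 + 0.08064 + 0.091466 + 0.08100 + 0.04640 = 0.365746 m

Δh ≈ 36.6 cm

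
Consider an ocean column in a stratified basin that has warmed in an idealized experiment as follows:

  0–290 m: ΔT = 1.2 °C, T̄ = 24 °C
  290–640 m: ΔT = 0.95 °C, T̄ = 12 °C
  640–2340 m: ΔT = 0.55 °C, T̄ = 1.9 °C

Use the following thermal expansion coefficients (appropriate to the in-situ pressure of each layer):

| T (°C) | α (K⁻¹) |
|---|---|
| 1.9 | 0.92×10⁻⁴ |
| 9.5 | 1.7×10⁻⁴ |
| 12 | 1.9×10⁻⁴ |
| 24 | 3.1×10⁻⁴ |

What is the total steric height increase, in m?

0.257 m of thermosteric rise

Layer 1 at 24 °C → α = 3.1×10⁻⁴ K⁻¹
Layer 2 at 12 °C → α = 1.9×10⁻⁴ K⁻¹
Layer 3 at 1.9 °C → α = 0.92×10⁻⁴ K⁻¹
3.1×10⁻⁴ × 1.2 × 290 = 0.10788 m
Layer 2: 0.95 × 1.9×10⁻⁴ × 350 = 0.063175 m
0.92×10⁻⁴ × 1700 × 0.55 = 0.08602 m
Δh = 0.10788 + 0.063175 + 0.08602 = 0.257075 m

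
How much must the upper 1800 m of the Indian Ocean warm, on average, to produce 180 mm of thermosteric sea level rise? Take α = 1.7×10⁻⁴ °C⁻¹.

ΔT = Δh/(αH) = 0.18 / (1.7×10⁻⁴ × 1800) ≈ 0.5882 K

0.588 K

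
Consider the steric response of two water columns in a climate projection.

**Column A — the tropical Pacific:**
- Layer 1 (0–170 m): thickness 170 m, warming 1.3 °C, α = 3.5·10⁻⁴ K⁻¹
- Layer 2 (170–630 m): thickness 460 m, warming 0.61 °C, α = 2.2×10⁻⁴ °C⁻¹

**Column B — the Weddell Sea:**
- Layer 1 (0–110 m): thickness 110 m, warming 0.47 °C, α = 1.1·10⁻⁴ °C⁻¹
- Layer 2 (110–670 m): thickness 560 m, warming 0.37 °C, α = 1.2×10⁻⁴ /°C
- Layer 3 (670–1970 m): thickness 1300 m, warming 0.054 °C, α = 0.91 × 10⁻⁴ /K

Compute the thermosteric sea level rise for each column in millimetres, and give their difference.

A 0–170 m: 170 × 3.5×10⁻⁴ × 1.3 = 0.07735 m
A 0.61 × 460 × 2.2×10⁻⁴ = 0.061732 m
A total: 0.139082 m
B 0–110 m: 1.1×10⁻⁴ × 110 × 0.47 = 0.005687 m
B 560 × 1.2×10⁻⁴ × 0.37 = 0.024864 m
B 1300 × 0.054 × 0.91×10⁻⁴ = 0.0063882 m
B total: 0.0369392 m
Difference: 0.139082 − 0.0369392 = 0.1021428 m

Δh_A ≈ 139 mm, Δh_B ≈ 36.9 mm; difference ≈ 102 mm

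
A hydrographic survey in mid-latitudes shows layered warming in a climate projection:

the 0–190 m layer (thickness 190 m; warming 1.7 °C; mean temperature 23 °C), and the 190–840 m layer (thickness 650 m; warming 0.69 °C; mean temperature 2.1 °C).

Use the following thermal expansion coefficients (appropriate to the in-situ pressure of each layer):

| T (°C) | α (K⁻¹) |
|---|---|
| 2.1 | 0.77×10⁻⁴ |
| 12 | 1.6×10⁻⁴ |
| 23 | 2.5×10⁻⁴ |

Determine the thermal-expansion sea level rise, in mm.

Δh = 120 mm

Layer 1 at 23 °C → α = 2.5×10⁻⁴ K⁻¹
Layer 2 at 2.1 °C → α = 0.77×10⁻⁴ K⁻¹
0–190 m: 1.7 × 2.5×10⁻⁴ × 190 = 0.08075 m
190–840 m: 0.77×10⁻⁴ × 650 × 0.69 = 0.0345345 m
Δh = 0.08075 + 0.0345345 = 0.1152845 m ≈ 120 mm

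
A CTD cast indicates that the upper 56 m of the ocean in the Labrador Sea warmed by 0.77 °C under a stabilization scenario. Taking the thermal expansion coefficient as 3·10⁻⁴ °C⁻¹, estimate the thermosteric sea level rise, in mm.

about 12.9 mm

Δh = αΔT·H = 3×10⁻⁴ × 0.77 × 56 = 0.012936 m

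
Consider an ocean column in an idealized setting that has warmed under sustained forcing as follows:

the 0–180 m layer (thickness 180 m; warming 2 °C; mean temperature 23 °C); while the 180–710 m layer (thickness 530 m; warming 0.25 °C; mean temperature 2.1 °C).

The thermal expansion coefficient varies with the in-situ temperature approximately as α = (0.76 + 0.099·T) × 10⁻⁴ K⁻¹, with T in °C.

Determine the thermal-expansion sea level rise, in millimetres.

Layer 1: α = (0.76 + 0.099×23)×10⁻⁴ = 3.037×10⁻⁴ K⁻¹
Layer 2: α = (0.76 + 0.099×2.1)×10⁻⁴ = 0.9679×10⁻⁴ K⁻¹
0–180 m: 2 × 180 × 3.037×10⁻⁴ = 0.109332 m
180–710 m: 0.9679×10⁻⁴ × 0.25 × 530 = 0.012824675 m
Δh = 0.109332 + 0.012824675 = 0.122156675 m

Δh = 122 mm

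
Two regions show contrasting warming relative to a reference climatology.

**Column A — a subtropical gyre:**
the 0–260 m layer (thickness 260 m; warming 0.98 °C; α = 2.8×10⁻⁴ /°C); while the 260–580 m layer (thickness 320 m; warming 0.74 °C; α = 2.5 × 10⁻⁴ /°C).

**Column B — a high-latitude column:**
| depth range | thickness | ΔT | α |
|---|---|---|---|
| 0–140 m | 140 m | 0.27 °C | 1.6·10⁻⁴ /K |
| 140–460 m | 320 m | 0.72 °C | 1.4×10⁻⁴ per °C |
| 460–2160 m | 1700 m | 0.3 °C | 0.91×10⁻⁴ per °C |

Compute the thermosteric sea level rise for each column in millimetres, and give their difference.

Δh_A ≈ 130 mm, Δh_B ≈ 85 mm; difference ≈ 46 mm

A Layer 1: 2.8×10⁻⁴ × 260 × 0.98 = 0.071344 m
A 260–580 m: 0.74 × 2.5×10⁻⁴ × 320 = 0.05920 m
A total: 0.130544 m
B 0–140 m: 1.6×10⁻⁴ × 0.27 × 140 = 0.006048 m
B 320 × 1.4×10⁻⁴ × 0.72 = 0.032256 m
B 0.91×10⁻⁴ × 1700 × 0.3 = 0.04641 m
B total: 0.084714 m
Difference: 0.130544 − 0.084714 = 0.04583 m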